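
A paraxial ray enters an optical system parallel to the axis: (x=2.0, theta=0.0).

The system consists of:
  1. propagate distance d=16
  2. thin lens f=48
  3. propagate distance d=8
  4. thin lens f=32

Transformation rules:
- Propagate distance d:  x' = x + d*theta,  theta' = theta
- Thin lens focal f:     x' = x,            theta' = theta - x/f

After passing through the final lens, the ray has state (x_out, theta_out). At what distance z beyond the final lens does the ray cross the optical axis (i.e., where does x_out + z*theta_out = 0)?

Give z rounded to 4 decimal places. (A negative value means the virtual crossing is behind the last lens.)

Answer: 17.7778

Derivation:
Initial: x=2.0000 theta=0.0000
After 1 (propagate distance d=16): x=2.0000 theta=0.0000
After 2 (thin lens f=48): x=2.0000 theta=-1/24 (≈-0.0417)
After 3 (propagate distance d=8): x=5/3 (≈1.6667) theta=-1/24 (≈-0.0417)
After 4 (thin lens f=32): x=5/3 (≈1.6667) theta=-3/32 (≈-0.0938)
z_focus = -x_out/theta_out = -(5/3)/(-3/32) = 160/9 ≈ 17.7778
Rounded to 4 decimal places: z = 17.7778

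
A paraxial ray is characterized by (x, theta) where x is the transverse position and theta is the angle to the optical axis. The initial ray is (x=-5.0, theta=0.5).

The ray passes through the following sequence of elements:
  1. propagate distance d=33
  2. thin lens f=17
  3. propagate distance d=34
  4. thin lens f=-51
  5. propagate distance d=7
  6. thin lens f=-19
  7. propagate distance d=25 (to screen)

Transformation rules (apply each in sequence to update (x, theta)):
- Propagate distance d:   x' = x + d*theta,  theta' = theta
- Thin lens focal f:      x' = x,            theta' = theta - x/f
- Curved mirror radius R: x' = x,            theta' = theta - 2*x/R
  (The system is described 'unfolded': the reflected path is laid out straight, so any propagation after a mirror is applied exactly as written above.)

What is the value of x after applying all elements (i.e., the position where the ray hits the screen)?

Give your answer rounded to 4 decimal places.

Answer: 9.9087

Derivation:
Initial: x=-5.0000 theta=0.5000
After 1 (propagate distance d=33): x=11.5000 theta=0.5000
After 2 (thin lens f=17): x=11.5000 theta=-3/17 (≈-0.1765)
After 3 (propagate distance d=34): x=5.5000 theta=-3/17 (≈-0.1765)
After 4 (thin lens f=-51): x=5.5000 theta=-7/102 (≈-0.0686)
After 5 (propagate distance d=7): x=256/51 (≈5.0196) theta=-7/102 (≈-0.0686)
After 6 (thin lens f=-19): x=256/51 (≈5.0196) theta=379/1938 (≈0.1956)
After 7 (propagate distance d=25 (to screen)): x=6401/646 (≈9.9087) theta=379/1938 (≈0.1956)
Rounded to 4 decimal places: x = 9.9087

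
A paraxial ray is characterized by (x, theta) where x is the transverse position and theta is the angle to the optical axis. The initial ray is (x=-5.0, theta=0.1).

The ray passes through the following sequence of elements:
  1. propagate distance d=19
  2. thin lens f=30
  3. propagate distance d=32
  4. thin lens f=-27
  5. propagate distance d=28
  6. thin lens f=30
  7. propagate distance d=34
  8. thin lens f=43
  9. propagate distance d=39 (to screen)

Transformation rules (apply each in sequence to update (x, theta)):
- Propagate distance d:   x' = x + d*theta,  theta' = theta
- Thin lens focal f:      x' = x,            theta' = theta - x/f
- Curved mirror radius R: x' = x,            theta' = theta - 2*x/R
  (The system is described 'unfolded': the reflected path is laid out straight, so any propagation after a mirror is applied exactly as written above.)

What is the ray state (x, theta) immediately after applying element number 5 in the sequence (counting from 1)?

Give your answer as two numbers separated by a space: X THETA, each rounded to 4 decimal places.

Initial: x=-5.0000 theta=0.1000
After 1 (propagate distance d=19): x=-3.1000 theta=0.1000
After 2 (thin lens f=30): x=-3.1000 theta=61/300 (≈0.2033)
After 3 (propagate distance d=32): x=511/150 (≈3.4067) theta=61/300 (≈0.2033)
After 4 (thin lens f=-27): x=511/150 (≈3.4067) theta=2669/8100 (≈0.3295)
After 5 (propagate distance d=28): x=51163/4050 (≈12.6328) theta=2669/8100 (≈0.3295)
Rounded to 4 decimal places: x = 12.6328, theta = 0.3295

Answer: 12.6328 0.3295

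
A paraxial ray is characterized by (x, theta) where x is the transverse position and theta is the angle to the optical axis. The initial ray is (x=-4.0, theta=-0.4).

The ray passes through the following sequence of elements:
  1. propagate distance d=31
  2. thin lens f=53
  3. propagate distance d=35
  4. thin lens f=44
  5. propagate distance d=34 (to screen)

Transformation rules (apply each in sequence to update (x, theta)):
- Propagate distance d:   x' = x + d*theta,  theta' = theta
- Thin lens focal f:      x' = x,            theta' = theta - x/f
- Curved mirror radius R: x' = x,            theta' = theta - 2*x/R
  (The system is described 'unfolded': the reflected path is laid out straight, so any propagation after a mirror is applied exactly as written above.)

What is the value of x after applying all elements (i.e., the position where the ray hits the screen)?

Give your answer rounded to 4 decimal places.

Answer: -7.5269

Derivation:
Initial: x=-4.0000 theta=-0.4000
After 1 (propagate distance d=31): x=-16.4000 theta=-0.4000
After 2 (thin lens f=53): x=-16.4000 theta=-24/265 (≈-0.0906)
After 3 (propagate distance d=35): x=-5186/265 (≈-19.5698) theta=-24/265 (≈-0.0906)
After 4 (thin lens f=44): x=-5186/265 (≈-19.5698) theta=413/1166 (≈0.3542)
After 5 (propagate distance d=34 (to screen)): x=-21941/2915 (≈-7.5269) theta=413/1166 (≈0.3542)
Rounded to 4 decimal places: x = -7.5269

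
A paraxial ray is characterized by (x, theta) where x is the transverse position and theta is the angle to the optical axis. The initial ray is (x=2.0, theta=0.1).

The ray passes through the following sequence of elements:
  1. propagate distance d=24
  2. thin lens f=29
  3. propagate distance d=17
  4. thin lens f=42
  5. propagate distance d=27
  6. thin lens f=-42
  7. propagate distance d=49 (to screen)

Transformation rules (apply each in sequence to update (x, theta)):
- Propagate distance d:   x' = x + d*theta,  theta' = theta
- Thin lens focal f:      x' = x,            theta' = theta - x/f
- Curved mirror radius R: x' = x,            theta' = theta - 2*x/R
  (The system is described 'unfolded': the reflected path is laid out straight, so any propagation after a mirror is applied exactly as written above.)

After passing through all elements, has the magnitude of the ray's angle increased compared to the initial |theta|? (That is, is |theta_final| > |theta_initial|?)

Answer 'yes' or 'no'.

Initial: x=2.0000 theta=0.1000
After 1 (propagate distance d=24): x=4.4000 theta=0.1000
After 2 (thin lens f=29): x=4.4000 theta=-3/58 (≈-0.0517)
After 3 (propagate distance d=17): x=1021/290 (≈3.5207) theta=-3/58 (≈-0.0517)
After 4 (thin lens f=42): x=1021/290 (≈3.5207) theta=-1651/12180 (≈-0.1356)
After 5 (propagate distance d=27): x=-113/812 (≈-0.1392) theta=-1651/12180 (≈-0.1356)
After 6 (thin lens f=-42): x=-113/812 (≈-0.1392) theta=-7893/56840 (≈-0.1389)
After 7 (propagate distance d=49 (to screen)): x=-56381/8120 (≈-6.9435) theta=-7893/56840 (≈-0.1389)
|theta_initial|=0.1000 |theta_final|=7893/56840 (≈0.1389) -> increased

Answer: yes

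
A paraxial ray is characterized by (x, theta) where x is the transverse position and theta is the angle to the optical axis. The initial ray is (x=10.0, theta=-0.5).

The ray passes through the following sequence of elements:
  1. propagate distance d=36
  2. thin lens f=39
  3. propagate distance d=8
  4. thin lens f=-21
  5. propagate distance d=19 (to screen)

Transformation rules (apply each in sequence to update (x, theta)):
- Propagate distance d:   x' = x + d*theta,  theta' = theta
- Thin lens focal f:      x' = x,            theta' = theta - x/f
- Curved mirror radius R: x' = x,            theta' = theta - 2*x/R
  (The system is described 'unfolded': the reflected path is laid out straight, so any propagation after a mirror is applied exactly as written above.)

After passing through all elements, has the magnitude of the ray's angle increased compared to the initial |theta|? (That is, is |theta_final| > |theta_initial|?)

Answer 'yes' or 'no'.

Initial: x=10.0000 theta=-0.5000
After 1 (propagate distance d=36): x=-8.0000 theta=-0.5000
After 2 (thin lens f=39): x=-8.0000 theta=-23/78 (≈-0.2949)
After 3 (propagate distance d=8): x=-404/39 (≈-10.3590) theta=-23/78 (≈-0.2949)
After 4 (thin lens f=-21): x=-404/39 (≈-10.3590) theta=-1291/1638 (≈-0.7882)
After 5 (propagate distance d=19 (to screen)): x=-41497/1638 (≈-25.3339) theta=-1291/1638 (≈-0.7882)
|theta_initial|=0.5000 |theta_final|=1291/1638 (≈0.7882) -> increased

Answer: yes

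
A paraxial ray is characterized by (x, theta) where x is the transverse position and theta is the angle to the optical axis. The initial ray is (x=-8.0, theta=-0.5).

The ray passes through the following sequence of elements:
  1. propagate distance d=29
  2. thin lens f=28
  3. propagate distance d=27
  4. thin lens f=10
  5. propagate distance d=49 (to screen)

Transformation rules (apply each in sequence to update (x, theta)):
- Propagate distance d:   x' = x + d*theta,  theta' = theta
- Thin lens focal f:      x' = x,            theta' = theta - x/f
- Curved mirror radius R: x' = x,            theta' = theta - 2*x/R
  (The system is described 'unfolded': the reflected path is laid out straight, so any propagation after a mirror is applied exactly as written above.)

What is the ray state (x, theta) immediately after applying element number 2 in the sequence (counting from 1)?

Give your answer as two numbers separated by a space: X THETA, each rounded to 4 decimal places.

Initial: x=-8.0000 theta=-0.5000
After 1 (propagate distance d=29): x=-22.5000 theta=-0.5000
After 2 (thin lens f=28): x=-22.5000 theta=17/56 (≈0.3036)
Rounded to 4 decimal places: x = -22.5000, theta = 0.3036

Answer: -22.5000 0.3036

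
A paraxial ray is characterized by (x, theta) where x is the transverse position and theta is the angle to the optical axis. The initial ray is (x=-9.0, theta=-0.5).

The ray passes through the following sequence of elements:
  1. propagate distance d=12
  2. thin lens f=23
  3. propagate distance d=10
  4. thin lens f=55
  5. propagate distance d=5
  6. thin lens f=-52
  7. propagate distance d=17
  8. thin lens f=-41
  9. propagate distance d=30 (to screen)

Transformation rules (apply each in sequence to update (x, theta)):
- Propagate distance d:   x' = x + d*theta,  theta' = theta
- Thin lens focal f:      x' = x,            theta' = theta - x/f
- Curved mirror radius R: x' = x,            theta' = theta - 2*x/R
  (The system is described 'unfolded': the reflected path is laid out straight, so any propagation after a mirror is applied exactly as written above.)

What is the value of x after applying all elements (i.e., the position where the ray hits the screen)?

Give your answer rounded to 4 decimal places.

Answer: -9.4259

Derivation:
Initial: x=-9.0000 theta=-0.5000
After 1 (propagate distance d=12): x=-15.0000 theta=-0.5000
After 2 (thin lens f=23): x=-15.0000 theta=7/46 (≈0.1522)
After 3 (propagate distance d=10): x=-310/23 (≈-13.4783) theta=7/46 (≈0.1522)
After 4 (thin lens f=55): x=-310/23 (≈-13.4783) theta=201/506 (≈0.3972)
After 5 (propagate distance d=5): x=-5815/506 (≈-11.4921) theta=201/506 (≈0.3972)
After 6 (thin lens f=-52): x=-5815/506 (≈-11.4921) theta=4637/26312 (≈0.1762)
After 7 (propagate distance d=17): x=-223551/26312 (≈-8.4962) theta=4637/26312 (≈0.1762)
After 8 (thin lens f=-41): x=-223551/26312 (≈-8.4962) theta=-16717/539396 (≈-0.0310)
After 9 (propagate distance d=30 (to screen)): x=-10168611/1078792 (≈-9.4259) theta=-16717/539396 (≈-0.0310)
Rounded to 4 decimal places: x = -9.4259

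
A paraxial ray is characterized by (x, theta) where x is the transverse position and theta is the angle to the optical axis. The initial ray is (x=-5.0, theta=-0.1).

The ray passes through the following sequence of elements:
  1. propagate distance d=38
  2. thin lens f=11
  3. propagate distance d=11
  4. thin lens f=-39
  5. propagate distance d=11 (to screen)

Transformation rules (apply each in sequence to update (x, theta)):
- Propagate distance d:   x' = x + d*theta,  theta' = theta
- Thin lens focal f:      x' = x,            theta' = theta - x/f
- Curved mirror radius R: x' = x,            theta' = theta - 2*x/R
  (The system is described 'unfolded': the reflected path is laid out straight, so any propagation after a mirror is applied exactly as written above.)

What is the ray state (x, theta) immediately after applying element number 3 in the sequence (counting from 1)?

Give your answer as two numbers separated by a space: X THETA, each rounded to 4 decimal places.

Answer: -1.1000 0.7000

Derivation:
Initial: x=-5.0000 theta=-0.1000
After 1 (propagate distance d=38): x=-8.8000 theta=-0.1000
After 2 (thin lens f=11): x=-8.8000 theta=0.7000
After 3 (propagate distance d=11): x=-1.1000 theta=0.7000
Rounded to 4 decimal places: x = -1.1000, theta = 0.7000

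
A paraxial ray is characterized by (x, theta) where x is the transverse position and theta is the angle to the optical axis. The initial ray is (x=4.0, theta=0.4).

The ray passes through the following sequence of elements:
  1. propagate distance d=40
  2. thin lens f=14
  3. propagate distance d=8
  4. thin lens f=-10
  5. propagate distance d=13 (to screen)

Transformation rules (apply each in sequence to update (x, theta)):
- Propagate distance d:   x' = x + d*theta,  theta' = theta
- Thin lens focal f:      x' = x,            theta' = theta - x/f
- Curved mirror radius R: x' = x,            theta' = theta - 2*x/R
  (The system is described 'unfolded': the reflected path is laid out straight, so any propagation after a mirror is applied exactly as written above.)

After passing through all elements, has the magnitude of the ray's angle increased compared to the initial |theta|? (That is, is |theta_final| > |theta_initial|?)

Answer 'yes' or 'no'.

Initial: x=4.0000 theta=0.4000
After 1 (propagate distance d=40): x=20.0000 theta=0.4000
After 2 (thin lens f=14): x=20.0000 theta=-36/35 (≈-1.0286)
After 3 (propagate distance d=8): x=412/35 (≈11.7714) theta=-36/35 (≈-1.0286)
After 4 (thin lens f=-10): x=412/35 (≈11.7714) theta=26/175 (≈0.1486)
After 5 (propagate distance d=13 (to screen)): x=2398/175 (≈13.7029) theta=26/175 (≈0.1486)
|theta_initial|=0.4000 |theta_final|=26/175 (≈0.1486) -> not increased

Answer: no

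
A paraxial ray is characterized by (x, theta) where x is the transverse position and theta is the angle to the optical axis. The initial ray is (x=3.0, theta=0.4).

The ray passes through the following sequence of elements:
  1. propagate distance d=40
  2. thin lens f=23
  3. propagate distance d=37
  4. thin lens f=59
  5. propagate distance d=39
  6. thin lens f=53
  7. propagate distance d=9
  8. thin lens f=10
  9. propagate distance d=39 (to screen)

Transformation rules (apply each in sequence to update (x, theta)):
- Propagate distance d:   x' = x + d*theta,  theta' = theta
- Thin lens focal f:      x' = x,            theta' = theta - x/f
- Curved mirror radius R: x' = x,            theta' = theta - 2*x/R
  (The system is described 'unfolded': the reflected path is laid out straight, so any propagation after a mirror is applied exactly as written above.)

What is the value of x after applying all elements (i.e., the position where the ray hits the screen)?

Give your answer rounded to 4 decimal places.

Answer: 42.5844

Derivation:
Initial: x=3.0000 theta=0.4000
After 1 (propagate distance d=40): x=19.0000 theta=0.4000
After 2 (thin lens f=23): x=19.0000 theta=-49/115 (≈-0.4261)
After 3 (propagate distance d=37): x=372/115 (≈3.2348) theta=-49/115 (≈-0.4261)
After 4 (thin lens f=59): x=372/115 (≈3.2348) theta=-3263/6785 (≈-0.4809)
After 5 (propagate distance d=39): x=-105309/6785 (≈-15.5209) theta=-3263/6785 (≈-0.4809)
After 6 (thin lens f=53): x=-105309/6785 (≈-15.5209) theta=-13526/71921 (≈-0.1881)
After 7 (propagate distance d=9): x=-6190047/359605 (≈-17.2135) theta=-13526/71921 (≈-0.1881)
After 8 (thin lens f=10): x=-6190047/359605 (≈-17.2135) theta=5513747/3596050 (≈1.5333)
After 9 (propagate distance d=39 (to screen)): x=153135663/3596050 (≈42.5844) theta=5513747/3596050 (≈1.5333)
Rounded to 4 decimal places: x = 42.5844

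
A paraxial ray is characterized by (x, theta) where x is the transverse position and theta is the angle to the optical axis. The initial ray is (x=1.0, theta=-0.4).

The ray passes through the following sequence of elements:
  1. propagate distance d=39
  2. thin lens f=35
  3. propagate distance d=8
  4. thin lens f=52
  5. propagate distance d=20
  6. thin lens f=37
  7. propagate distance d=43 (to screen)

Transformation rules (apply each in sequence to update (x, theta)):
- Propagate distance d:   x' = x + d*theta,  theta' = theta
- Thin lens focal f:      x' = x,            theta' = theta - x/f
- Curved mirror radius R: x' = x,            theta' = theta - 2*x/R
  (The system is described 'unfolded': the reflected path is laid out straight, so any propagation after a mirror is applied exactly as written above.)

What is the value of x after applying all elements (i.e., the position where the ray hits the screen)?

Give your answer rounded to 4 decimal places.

Initial: x=1.0000 theta=-0.4000
After 1 (propagate distance d=39): x=-14.6000 theta=-0.4000
After 2 (thin lens f=35): x=-14.6000 theta=3/175 (≈0.0171)
After 3 (propagate distance d=8): x=-2531/175 (≈-14.4629) theta=3/175 (≈0.0171)
After 4 (thin lens f=52): x=-2531/175 (≈-14.4629) theta=2687/9100 (≈0.2953)
After 5 (propagate distance d=20): x=-19468/2275 (≈-8.5574) theta=2687/9100 (≈0.2953)
After 6 (thin lens f=37): x=-19468/2275 (≈-8.5574) theta=177291/336700 (≈0.5266)
After 7 (propagate distance d=43 (to screen)): x=4742249/336700 (≈14.0845) theta=177291/336700 (≈0.5266)
Rounded to 4 decimal places: x = 14.0845

Answer: 14.0845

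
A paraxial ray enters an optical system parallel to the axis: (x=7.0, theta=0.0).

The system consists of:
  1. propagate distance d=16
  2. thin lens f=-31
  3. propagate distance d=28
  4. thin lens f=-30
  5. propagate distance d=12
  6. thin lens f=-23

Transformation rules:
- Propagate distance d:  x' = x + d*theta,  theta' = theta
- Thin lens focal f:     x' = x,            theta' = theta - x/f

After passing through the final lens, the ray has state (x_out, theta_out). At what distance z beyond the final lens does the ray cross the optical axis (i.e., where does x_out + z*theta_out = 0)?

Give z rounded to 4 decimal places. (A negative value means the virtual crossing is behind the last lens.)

Answer: -13.3621

Derivation:
Initial: x=7.0000 theta=0.0000
After 1 (propagate distance d=16): x=7.0000 theta=0.0000
After 2 (thin lens f=-31): x=7.0000 theta=7/31 (≈0.2258)
After 3 (propagate distance d=28): x=413/31 (≈13.3226) theta=7/31 (≈0.2258)
After 4 (thin lens f=-30): x=413/31 (≈13.3226) theta=623/930 (≈0.6699)
After 5 (propagate distance d=12): x=3311/155 (≈21.3613) theta=623/930 (≈0.6699)
After 6 (thin lens f=-23): x=3311/155 (≈21.3613) theta=6839/4278 (≈1.5986)
z_focus = -x_out/theta_out = -(3311/155)/(6839/4278) = -65274/4885 ≈ -13.3621
Rounded to 4 decimal places: z = -13.3621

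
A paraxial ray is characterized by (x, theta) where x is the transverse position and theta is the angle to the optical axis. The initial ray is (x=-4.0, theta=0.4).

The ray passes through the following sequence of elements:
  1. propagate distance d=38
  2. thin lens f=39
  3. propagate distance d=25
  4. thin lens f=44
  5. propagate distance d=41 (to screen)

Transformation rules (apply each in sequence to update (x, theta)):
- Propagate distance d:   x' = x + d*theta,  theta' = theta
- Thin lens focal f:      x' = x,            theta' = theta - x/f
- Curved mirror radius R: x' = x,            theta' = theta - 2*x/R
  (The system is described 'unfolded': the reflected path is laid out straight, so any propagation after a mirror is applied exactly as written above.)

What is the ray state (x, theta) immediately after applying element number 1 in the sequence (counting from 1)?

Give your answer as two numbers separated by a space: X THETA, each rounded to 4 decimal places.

Initial: x=-4.0000 theta=0.4000
After 1 (propagate distance d=38): x=11.2000 theta=0.4000
Rounded to 4 decimal places: x = 11.2000, theta = 0.4000

Answer: 11.2000 0.4000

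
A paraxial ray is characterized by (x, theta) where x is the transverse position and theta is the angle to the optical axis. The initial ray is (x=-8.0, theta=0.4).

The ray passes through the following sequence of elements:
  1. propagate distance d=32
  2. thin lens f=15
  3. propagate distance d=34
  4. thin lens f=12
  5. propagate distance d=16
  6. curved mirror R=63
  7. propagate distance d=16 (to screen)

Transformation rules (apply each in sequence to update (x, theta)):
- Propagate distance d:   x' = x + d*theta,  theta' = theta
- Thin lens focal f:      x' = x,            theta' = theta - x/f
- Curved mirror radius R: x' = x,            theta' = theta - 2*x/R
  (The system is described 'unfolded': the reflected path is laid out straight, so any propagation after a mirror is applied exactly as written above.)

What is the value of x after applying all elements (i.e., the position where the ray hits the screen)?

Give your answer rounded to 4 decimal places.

Answer: -9.3503

Derivation:
Initial: x=-8.0000 theta=0.4000
After 1 (propagate distance d=32): x=4.8000 theta=0.4000
After 2 (thin lens f=15): x=4.8000 theta=0.0800
After 3 (propagate distance d=34): x=7.5200 theta=0.0800
After 4 (thin lens f=12): x=7.5200 theta=-41/75 (≈-0.5467)
After 5 (propagate distance d=16): x=-92/75 (≈-1.2267) theta=-41/75 (≈-0.5467)
After 6 (curved mirror R=63): x=-92/75 (≈-1.2267) theta=-2399/4725 (≈-0.5077)
After 7 (propagate distance d=16 (to screen)): x=-8836/945 (≈-9.3503) theta=-2399/4725 (≈-0.5077)
Rounded to 4 decimal places: x = -9.3503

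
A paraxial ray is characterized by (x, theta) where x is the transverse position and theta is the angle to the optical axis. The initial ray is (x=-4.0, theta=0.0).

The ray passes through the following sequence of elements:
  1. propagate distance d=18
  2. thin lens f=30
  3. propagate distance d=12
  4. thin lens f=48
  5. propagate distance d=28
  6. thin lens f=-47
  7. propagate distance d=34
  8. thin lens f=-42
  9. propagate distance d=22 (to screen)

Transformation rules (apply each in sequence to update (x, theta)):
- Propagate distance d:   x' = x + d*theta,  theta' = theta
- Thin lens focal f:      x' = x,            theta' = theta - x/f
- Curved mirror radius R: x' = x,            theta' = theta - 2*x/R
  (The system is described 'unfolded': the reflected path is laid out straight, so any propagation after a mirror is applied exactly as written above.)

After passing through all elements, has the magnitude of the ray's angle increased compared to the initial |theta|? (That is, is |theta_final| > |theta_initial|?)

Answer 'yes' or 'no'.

Answer: yes

Derivation:
Initial: x=-4.0000 theta=0.0000
After 1 (propagate distance d=18): x=-4.0000 theta=0.0000
After 2 (thin lens f=30): x=-4.0000 theta=2/15 (≈0.1333)
After 3 (propagate distance d=12): x=-2.4000 theta=2/15 (≈0.1333)
After 4 (thin lens f=48): x=-2.4000 theta=11/60 (≈0.1833)
After 5 (propagate distance d=28): x=41/15 (≈2.7333) theta=11/60 (≈0.1833)
After 6 (thin lens f=-47): x=41/15 (≈2.7333) theta=227/940 (≈0.2415)
After 7 (propagate distance d=34): x=15431/1410 (≈10.9440) theta=227/940 (≈0.2415)
After 8 (thin lens f=-42): x=15431/1410 (≈10.9440) theta=7433/14805 (≈0.5021)
After 9 (propagate distance d=22 (to screen)): x=651103/29610 (≈21.9893) theta=7433/14805 (≈0.5021)
|theta_initial|=0.0000 |theta_final|=7433/14805 (≈0.5021) -> increased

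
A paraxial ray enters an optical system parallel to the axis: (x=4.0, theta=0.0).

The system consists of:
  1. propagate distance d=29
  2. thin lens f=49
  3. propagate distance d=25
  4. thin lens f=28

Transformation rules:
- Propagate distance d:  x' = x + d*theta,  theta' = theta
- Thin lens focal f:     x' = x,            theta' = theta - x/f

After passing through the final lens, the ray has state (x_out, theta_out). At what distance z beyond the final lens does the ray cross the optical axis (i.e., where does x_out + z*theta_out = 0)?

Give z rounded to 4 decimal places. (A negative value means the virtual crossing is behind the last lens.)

Answer: 12.9231

Derivation:
Initial: x=4.0000 theta=0.0000
After 1 (propagate distance d=29): x=4.0000 theta=0.0000
After 2 (thin lens f=49): x=4.0000 theta=-4/49 (≈-0.0816)
After 3 (propagate distance d=25): x=96/49 (≈1.9592) theta=-4/49 (≈-0.0816)
After 4 (thin lens f=28): x=96/49 (≈1.9592) theta=-52/343 (≈-0.1516)
z_focus = -x_out/theta_out = -(96/49)/(-52/343) = 168/13 ≈ 12.9231
Rounded to 4 decimal places: z = 12.9231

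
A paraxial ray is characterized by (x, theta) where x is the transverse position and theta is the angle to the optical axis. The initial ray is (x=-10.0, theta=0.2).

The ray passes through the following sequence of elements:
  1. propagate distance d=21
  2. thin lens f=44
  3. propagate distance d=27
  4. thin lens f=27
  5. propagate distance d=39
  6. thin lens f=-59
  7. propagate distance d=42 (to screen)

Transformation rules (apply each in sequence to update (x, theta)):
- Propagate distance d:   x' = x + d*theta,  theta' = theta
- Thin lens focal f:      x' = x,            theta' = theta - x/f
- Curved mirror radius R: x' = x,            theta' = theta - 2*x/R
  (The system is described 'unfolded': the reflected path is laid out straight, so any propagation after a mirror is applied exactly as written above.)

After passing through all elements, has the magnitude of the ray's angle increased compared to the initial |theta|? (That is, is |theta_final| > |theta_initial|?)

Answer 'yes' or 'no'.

Answer: yes

Derivation:
Initial: x=-10.0000 theta=0.2000
After 1 (propagate distance d=21): x=-5.8000 theta=0.2000
After 2 (thin lens f=44): x=-5.8000 theta=73/220 (≈0.3318)
After 3 (propagate distance d=27): x=139/44 (≈3.1591) theta=73/220 (≈0.3318)
After 4 (thin lens f=27): x=139/44 (≈3.1591) theta=29/135 (≈0.2148)
After 5 (propagate distance d=39): x=22843/1980 (≈11.5369) theta=29/135 (≈0.2148)
After 6 (thin lens f=-59): x=22843/1980 (≈11.5369) theta=143813/350460 (≈0.4104)
After 7 (propagate distance d=42 (to screen)): x=1120373/38940 (≈28.7718) theta=143813/350460 (≈0.4104)
|theta_initial|=0.2000 |theta_final|=143813/350460 (≈0.4104) -> increased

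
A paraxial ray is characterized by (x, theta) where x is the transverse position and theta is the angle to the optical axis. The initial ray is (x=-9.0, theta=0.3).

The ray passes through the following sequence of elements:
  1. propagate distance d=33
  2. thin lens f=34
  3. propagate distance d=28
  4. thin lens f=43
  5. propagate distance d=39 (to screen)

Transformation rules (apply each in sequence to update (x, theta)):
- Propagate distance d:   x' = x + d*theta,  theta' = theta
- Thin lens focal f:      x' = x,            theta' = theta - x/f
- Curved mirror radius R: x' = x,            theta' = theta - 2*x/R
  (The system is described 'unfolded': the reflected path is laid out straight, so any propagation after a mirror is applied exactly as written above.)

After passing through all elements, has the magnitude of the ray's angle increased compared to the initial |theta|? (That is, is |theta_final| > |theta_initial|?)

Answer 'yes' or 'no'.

Answer: no

Derivation:
Initial: x=-9.0000 theta=0.3000
After 1 (propagate distance d=33): x=0.9000 theta=0.3000
After 2 (thin lens f=34): x=0.9000 theta=93/340 (≈0.2735)
After 3 (propagate distance d=28): x=291/34 (≈8.5588) theta=93/340 (≈0.2735)
After 4 (thin lens f=43): x=291/34 (≈8.5588) theta=1089/14620 (≈0.0745)
After 5 (propagate distance d=39 (to screen)): x=167601/14620 (≈11.4638) theta=1089/14620 (≈0.0745)
|theta_initial|=0.3000 |theta_final|=1089/14620 (≈0.0745) -> not increased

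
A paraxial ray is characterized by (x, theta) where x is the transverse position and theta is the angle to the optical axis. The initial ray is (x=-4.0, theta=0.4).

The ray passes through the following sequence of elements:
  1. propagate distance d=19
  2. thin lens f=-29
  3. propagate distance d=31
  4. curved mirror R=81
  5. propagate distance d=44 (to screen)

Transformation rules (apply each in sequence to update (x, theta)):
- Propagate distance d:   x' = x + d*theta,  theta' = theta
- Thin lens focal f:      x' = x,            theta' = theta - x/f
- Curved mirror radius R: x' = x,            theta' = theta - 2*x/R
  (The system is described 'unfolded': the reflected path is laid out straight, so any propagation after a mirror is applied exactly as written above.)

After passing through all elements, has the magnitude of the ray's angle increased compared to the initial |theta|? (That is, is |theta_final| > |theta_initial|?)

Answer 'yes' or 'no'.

Initial: x=-4.0000 theta=0.4000
After 1 (propagate distance d=19): x=3.6000 theta=0.4000
After 2 (thin lens f=-29): x=3.6000 theta=76/145 (≈0.5241)
After 3 (propagate distance d=31): x=2878/145 (≈19.8483) theta=76/145 (≈0.5241)
After 4 (curved mirror R=81): x=2878/145 (≈19.8483) theta=80/2349 (≈0.0341)
After 5 (propagate distance d=44 (to screen)): x=250718/11745 (≈21.3468) theta=80/2349 (≈0.0341)
|theta_initial|=0.4000 |theta_final|=80/2349 (≈0.0341) -> not increased

Answer: no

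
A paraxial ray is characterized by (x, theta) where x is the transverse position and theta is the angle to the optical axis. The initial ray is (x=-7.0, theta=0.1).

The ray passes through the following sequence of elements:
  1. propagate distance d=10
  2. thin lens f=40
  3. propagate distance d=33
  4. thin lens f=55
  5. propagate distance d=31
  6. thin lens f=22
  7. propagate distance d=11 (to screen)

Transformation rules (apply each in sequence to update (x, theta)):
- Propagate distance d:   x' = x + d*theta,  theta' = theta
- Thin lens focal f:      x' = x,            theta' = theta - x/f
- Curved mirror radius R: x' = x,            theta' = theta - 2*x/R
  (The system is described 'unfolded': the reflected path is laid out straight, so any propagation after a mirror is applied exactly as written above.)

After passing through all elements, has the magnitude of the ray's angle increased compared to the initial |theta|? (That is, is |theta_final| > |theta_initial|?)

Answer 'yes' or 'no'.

Answer: yes

Derivation:
Initial: x=-7.0000 theta=0.1000
After 1 (propagate distance d=10): x=-6.0000 theta=0.1000
After 2 (thin lens f=40): x=-6.0000 theta=0.2500
After 3 (propagate distance d=33): x=2.2500 theta=0.2500
After 4 (thin lens f=55): x=2.2500 theta=23/110 (≈0.2091)
After 5 (propagate distance d=31): x=1921/220 (≈8.7318) theta=23/110 (≈0.2091)
After 6 (thin lens f=22): x=1921/220 (≈8.7318) theta=-909/4840 (≈-0.1878)
After 7 (propagate distance d=11 (to screen)): x=2933/440 (≈6.6659) theta=-909/4840 (≈-0.1878)
|theta_initial|=0.1000 |theta_final|=909/4840 (≈0.1878) -> increased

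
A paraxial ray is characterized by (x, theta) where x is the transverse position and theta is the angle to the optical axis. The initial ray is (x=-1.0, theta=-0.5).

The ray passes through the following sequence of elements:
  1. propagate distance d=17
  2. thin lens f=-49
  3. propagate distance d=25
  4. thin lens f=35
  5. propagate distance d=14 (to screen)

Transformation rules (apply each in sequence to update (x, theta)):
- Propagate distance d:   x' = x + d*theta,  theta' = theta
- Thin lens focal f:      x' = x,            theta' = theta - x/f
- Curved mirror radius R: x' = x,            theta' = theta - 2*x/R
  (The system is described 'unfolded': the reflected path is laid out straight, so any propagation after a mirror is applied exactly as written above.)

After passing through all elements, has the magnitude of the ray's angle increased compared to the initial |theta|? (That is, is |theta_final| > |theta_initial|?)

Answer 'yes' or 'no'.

Initial: x=-1.0000 theta=-0.5000
After 1 (propagate distance d=17): x=-9.5000 theta=-0.5000
After 2 (thin lens f=-49): x=-9.5000 theta=-34/49 (≈-0.6939)
After 3 (propagate distance d=25): x=-2631/98 (≈-26.8469) theta=-34/49 (≈-0.6939)
After 4 (thin lens f=35): x=-2631/98 (≈-26.8469) theta=251/3430 (≈0.0732)
After 5 (propagate distance d=14 (to screen)): x=-12653/490 (≈-25.8224) theta=251/3430 (≈0.0732)
|theta_initial|=0.5000 |theta_final|=251/3430 (≈0.0732) -> not increased

Answer: no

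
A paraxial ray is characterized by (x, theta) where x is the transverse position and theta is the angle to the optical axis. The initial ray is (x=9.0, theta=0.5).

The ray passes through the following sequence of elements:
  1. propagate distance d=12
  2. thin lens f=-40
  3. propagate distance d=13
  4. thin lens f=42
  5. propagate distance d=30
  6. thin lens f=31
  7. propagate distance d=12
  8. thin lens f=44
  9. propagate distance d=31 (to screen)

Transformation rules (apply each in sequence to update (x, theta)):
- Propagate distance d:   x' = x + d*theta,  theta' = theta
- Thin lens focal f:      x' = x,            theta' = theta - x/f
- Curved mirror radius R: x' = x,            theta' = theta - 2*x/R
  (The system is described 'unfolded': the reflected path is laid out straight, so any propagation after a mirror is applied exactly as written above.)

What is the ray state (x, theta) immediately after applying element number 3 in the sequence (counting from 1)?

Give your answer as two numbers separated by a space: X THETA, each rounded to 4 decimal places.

Initial: x=9.0000 theta=0.5000
After 1 (propagate distance d=12): x=15.0000 theta=0.5000
After 2 (thin lens f=-40): x=15.0000 theta=0.8750
After 3 (propagate distance d=13): x=26.3750 theta=0.8750
Rounded to 4 decimal places: x = 26.3750, theta = 0.8750

Answer: 26.3750 0.8750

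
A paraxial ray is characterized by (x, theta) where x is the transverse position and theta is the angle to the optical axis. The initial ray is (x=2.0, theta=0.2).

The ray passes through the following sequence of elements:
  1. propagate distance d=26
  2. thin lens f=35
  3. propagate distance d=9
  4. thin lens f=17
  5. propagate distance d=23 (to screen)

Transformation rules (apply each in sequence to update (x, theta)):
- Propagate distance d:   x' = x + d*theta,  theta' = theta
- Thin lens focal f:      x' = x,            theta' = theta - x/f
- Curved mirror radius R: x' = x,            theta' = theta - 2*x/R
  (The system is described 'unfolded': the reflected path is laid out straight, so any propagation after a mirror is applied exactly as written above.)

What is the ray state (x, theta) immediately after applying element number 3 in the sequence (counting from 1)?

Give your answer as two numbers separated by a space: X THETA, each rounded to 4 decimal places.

Initial: x=2.0000 theta=0.2000
After 1 (propagate distance d=26): x=7.2000 theta=0.2000
After 2 (thin lens f=35): x=7.2000 theta=-1/175 (≈-0.0057)
After 3 (propagate distance d=9): x=1251/175 (≈7.1486) theta=-1/175 (≈-0.0057)
Rounded to 4 decimal places: x = 7.1486, theta = -0.0057

Answer: 7.1486 -0.0057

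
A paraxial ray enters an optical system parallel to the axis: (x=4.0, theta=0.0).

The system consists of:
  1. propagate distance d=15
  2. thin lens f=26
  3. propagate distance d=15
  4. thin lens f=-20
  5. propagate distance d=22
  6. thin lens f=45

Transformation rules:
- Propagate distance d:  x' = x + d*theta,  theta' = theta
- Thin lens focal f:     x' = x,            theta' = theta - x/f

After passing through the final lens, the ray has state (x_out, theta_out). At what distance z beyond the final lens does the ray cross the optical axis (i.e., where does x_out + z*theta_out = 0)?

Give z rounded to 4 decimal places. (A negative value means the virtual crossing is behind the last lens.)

Answer: 2.3185

Derivation:
Initial: x=4.0000 theta=0.0000
After 1 (propagate distance d=15): x=4.0000 theta=0.0000
After 2 (thin lens f=26): x=4.0000 theta=-2/13 (≈-0.1538)
After 3 (propagate distance d=15): x=22/13 (≈1.6923) theta=-2/13 (≈-0.1538)
After 4 (thin lens f=-20): x=22/13 (≈1.6923) theta=-9/130 (≈-0.0692)
After 5 (propagate distance d=22): x=11/65 (≈0.1692) theta=-9/130 (≈-0.0692)
After 6 (thin lens f=45): x=11/65 (≈0.1692) theta=-427/5850 (≈-0.0730)
z_focus = -x_out/theta_out = -(11/65)/(-427/5850) = 990/427 ≈ 2.3185
Rounded to 4 decimal places: z = 2.3185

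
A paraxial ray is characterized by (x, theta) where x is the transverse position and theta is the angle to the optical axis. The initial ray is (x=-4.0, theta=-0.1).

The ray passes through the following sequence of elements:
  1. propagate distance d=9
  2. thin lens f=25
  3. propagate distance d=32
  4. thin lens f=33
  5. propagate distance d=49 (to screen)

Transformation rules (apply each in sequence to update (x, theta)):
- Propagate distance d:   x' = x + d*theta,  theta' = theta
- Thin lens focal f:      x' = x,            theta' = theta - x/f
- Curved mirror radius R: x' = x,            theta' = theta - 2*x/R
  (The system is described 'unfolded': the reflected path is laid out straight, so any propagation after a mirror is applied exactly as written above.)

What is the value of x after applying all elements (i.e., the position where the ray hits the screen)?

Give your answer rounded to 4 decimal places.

Answer: 5.5903

Derivation:
Initial: x=-4.0000 theta=-0.1000
After 1 (propagate distance d=9): x=-4.9000 theta=-0.1000
After 2 (thin lens f=25): x=-4.9000 theta=0.0960
After 3 (propagate distance d=32): x=-1.8280 theta=0.0960
After 4 (thin lens f=33): x=-1.8280 theta=1249/8250 (≈0.1514)
After 5 (propagate distance d=49 (to screen)): x=4612/825 (≈5.5903) theta=1249/8250 (≈0.1514)
Rounded to 4 decimal places: x = 5.5903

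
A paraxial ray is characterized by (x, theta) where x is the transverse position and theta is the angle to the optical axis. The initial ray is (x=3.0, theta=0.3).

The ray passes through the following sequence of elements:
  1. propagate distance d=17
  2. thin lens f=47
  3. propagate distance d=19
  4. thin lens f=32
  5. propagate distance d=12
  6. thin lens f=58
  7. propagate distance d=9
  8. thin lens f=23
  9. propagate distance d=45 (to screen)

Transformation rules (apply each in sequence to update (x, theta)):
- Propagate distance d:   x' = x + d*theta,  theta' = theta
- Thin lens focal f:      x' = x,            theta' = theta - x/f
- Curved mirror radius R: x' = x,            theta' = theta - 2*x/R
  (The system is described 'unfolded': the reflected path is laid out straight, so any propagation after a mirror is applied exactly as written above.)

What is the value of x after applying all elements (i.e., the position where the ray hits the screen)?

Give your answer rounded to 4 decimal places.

Initial: x=3.0000 theta=0.3000
After 1 (propagate distance d=17): x=8.1000 theta=0.3000
After 2 (thin lens f=47): x=8.1000 theta=6/47 (≈0.1277)
After 3 (propagate distance d=19): x=4947/470 (≈10.5255) theta=6/47 (≈0.1277)
After 4 (thin lens f=32): x=4947/470 (≈10.5255) theta=-3027/15040 (≈-0.2013)
After 5 (propagate distance d=12): x=6099/752 (≈8.1104) theta=-3027/15040 (≈-0.2013)
After 6 (thin lens f=58): x=6099/752 (≈8.1104) theta=-148773/436160 (≈-0.3411)
After 7 (propagate distance d=9): x=2198463/436160 (≈5.0405) theta=-148773/436160 (≈-0.3411)
After 8 (thin lens f=23): x=2198463/436160 (≈5.0405) theta=-2810121/5015840 (≈-0.5602)
After 9 (propagate distance d=45 (to screen)): x=-202346241/10031680 (≈-20.1707) theta=-2810121/5015840 (≈-0.5602)
Rounded to 4 decimal places: x = -20.1707

Answer: -20.1707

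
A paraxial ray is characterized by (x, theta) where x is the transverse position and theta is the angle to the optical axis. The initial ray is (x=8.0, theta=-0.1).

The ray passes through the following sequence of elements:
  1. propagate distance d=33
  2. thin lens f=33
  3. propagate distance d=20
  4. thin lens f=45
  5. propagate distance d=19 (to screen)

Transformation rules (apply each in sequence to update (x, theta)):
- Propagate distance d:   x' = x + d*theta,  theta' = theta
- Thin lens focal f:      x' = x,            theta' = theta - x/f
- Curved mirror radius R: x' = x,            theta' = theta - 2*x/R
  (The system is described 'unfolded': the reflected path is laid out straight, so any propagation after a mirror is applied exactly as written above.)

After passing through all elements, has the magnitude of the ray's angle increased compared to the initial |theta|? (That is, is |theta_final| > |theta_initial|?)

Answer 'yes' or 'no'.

Initial: x=8.0000 theta=-0.1000
After 1 (propagate distance d=33): x=4.7000 theta=-0.1000
After 2 (thin lens f=33): x=4.7000 theta=-8/33 (≈-0.2424)
After 3 (propagate distance d=20): x=-49/330 (≈-0.1485) theta=-8/33 (≈-0.2424)
After 4 (thin lens f=45): x=-49/330 (≈-0.1485) theta=-3551/14850 (≈-0.2391)
After 5 (propagate distance d=19 (to screen)): x=-3167/675 (≈-4.6919) theta=-3551/14850 (≈-0.2391)
|theta_initial|=0.1000 |theta_final|=3551/14850 (≈0.2391) -> increased

Answer: yes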